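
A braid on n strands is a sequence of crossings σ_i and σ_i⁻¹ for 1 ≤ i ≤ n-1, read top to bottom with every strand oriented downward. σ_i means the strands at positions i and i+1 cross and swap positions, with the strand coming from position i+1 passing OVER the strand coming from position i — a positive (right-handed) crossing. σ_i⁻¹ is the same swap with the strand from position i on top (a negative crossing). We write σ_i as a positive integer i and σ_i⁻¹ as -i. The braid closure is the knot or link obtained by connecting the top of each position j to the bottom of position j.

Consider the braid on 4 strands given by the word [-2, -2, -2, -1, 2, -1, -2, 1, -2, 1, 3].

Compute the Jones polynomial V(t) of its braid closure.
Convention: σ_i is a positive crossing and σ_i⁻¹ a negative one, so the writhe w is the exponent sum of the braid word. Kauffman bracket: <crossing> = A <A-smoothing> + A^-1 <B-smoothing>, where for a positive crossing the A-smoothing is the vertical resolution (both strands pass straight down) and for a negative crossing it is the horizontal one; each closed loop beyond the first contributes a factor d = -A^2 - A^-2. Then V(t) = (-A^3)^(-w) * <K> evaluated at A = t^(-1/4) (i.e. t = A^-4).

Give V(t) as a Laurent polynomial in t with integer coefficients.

-1 + 3*t^-1 - 3*t^-2 + 5*t^-3 - 5*t^-4 + 4*t^-5 - 3*t^-6 + 2*t^-7 - t^-8

Derivation:
The presented braid s2^-1 s2^-1 s2^-1 s1^-1 s2 s1^-1 s2^-1 s1 s2^-1 s1 s3 on 4 strands reduces by inverse Markov moves (closure unchanged at each step):
  Destabilize: the word has the form β·s3 where s3 occurs only as the final letter (β ∈ B_3); drop it and the last strand → 3 strands.
Reduced to β = s2^-1 s2^-1 s2^-1 s1^-1 s2 s1^-1 s2^-1 s1 s2^-1 s1 on 3 strands, 10 crossings.
Compute on β:
Braid: s2^-1 s2^-1 s2^-1 s1^-1 s2 s1^-1 s2^-1 s1 s2^-1 s1 on 3 strands, 10 crossings.
Writhe w = (#positive) - (#negative) = 3 - 7 = -4.
State-sum expansion of <K>. There are 2^10 = 1024 states.
Each crossing splits two ways (0=vertical, 1=horizontal). The state's weight is A^(#A-smoothings - #B-smoothings) * d^(loops - 1).
Tabulate the states by total A-exponent and number of loops L (A-exp: L × count):
  A^10: L=6 ×1
  A^8: L=5 ×10
  A^6: L=4 ×41, L=6 ×4
  A^4: L=3 ×88, L=5 ×31, L=7 ×1
  A^2: L=2 ×102, L=4 ×99, L=6 ×9
  A^0: L=1 ×54, L=3 ×162, L=5 ×36
  A^-2: L=2 ×134, L=4 ×74, L=6 ×2
  A^-4: L=1 ×30, L=3 ×82, L=5 ×8
  A^-6: L=2 ×32, L=4 ×13
  A^-8: L=1 ×3, L=3 ×7
  A^-10: L=2 ×1
Each group contributes A^e * Σ count * d^(L-1):
Powers of d = -A^2 - A^-2: d^2 = A^4 + 2 + A^-4; d^3 = -A^6 - 3*A^2 - 3*A^-2 - A^-6; d^4 = A^8 + 4*A^4 + 6 + 4*A^-4 + A^-8; d^5 = -A^10 - 5*A^6 - 10*A^2 - 10*A^-2 - 5*A^-6 - A^-10; d^6 = A^12 + 6*A^8 + 15*A^4 + 20 + 15*A^-4 + 6*A^-8 + A^-12.
  A^10 * (d^5) = -A^20 - 5*A^16 - 10*A^12 - 10*A^8 - 5*A^4 - 1
  A^8 * (10*d^4) = 10*A^16 + 40*A^12 + 60*A^8 + 40*A^4 + 10
  A^6 * (41*d^3 + 4*d^5) = -4*A^16 - 61*A^12 - 163*A^8 - 163*A^4 - 61 - 4*A^-4
  A^4 * (88*d^2 + 31*d^4 + d^6) = A^16 + 37*A^12 + 227*A^8 + 382*A^4 + 227 + 37*A^-4 + A^-8
  A^2 * (102*d + 99*d^3 + 9*d^5) = -9*A^12 - 144*A^8 - 489*A^4 - 489 - 144*A^-4 - 9*A^-8
  A^0 * (54 + 162*d^2 + 36*d^4) = 36*A^8 + 306*A^4 + 594 + 306*A^-4 + 36*A^-8
  A^-2 * (134*d + 74*d^3 + 2*d^5) = -2*A^8 - 84*A^4 - 376 - 376*A^-4 - 84*A^-8 - 2*A^-12
  A^-4 * (30 + 82*d^2 + 8*d^4) = 8*A^4 + 114 + 242*A^-4 + 114*A^-8 + 8*A^-12
  A^-6 * (32*d + 13*d^3) = -13 - 71*A^-4 - 71*A^-8 - 13*A^-12
  A^-8 * (3 + 7*d^2) = 7*A^-4 + 17*A^-8 + 7*A^-12
  A^-10 * (d) = -A^-8 - A^-12
Summing the groups: <K> = -A^20 + 2*A^16 - 3*A^12 + 4*A^8 - 5*A^4 + 5 - 3*A^-4 + 3*A^-8 - A^-12
Normalise by the writhe: (-A^3)^(-w) = (-A^3)^(4) = A^12, so f(A) = A^12 * <K> = -A^32 + 2*A^28 - 3*A^24 + 4*A^20 - 5*A^16 + 5*A^12 - 3*A^8 + 3*A^4 - 1.
Substitute A = t^(-1/4), i.e. A^e → t^(-e/4): V(t) = -1 + 3*t^-1 - 3*t^-2 + 5*t^-3 - 5*t^-4 + 4*t^-5 - 3*t^-6 + 2*t^-7 - t^-8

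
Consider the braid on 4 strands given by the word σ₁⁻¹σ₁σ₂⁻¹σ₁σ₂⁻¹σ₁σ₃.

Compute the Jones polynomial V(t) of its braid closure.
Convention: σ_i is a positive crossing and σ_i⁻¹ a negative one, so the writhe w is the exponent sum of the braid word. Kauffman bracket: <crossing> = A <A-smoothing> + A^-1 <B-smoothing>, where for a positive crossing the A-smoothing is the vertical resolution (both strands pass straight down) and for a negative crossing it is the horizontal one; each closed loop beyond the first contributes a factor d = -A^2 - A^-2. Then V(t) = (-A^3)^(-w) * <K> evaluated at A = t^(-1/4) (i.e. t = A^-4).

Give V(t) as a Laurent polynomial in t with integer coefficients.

The presented braid s1^-1 s1 s2^-1 s1 s2^-1 s1 s3 on 4 strands reduces by inverse Markov moves (closure unchanged at each step):
  Destabilize: the word has the form β·s3 where s3 occurs only as the final letter (β ∈ B_3); drop it and the last strand → 3 strands.
  Deconjugate: the word is γ·β·γ⁻¹ with γ = s1^-1 (prefix) and γ⁻¹ = s1 (suffix); strip both.
Reduced to β = s1 s2^-1 s1 s2^-1 on 3 strands, 4 crossings.
Compute on β:
Braid: s1 s2^-1 s1 s2^-1 on 3 strands, 4 crossings.
Writhe w = (#positive) - (#negative) = 2 - 2 = 0.
Enumerate smoothing states for the bracket polynomial. There are 2^4 = 16 states.
Each crossing splits two ways (0=vertical, 1=horizontal). The state's weight is A^(#A-smoothings - #B-smoothings) * d^(loops - 1).
  state 0000: A-exp=+0, loops=3, term = A^0 * d^2
  state 0001: A-exp=+2, loops=2, term = A^2 * d^1
  state 0010: A-exp=-2, loops=2, term = A^-2 * d^1
  state 0011: A-exp=+0, loops=1, term = A^0 * d^0
  state 0100: A-exp=+2, loops=2, term = A^2 * d^1
  state 0101: A-exp=+4, loops=3, term = A^4 * d^2
  state 0110: A-exp=+0, loops=1, term = A^0 * d^0
  state 0111: A-exp=+2, loops=2, term = A^2 * d^1
  state 1000: A-exp=-2, loops=2, term = A^-2 * d^1
  state 1001: A-exp=+0, loops=1, term = A^0 * d^0
  state 1010: A-exp=-4, loops=3, term = A^-4 * d^2
  state 1011: A-exp=-2, loops=2, term = A^-2 * d^1
  state 1100: A-exp=+0, loops=1, term = A^0 * d^0
  state 1101: A-exp=+2, loops=2, term = A^2 * d^1
  state 1110: A-exp=-2, loops=2, term = A^-2 * d^1
  state 1111: A-exp=+0, loops=1, term = A^0 * d^0
Collect the terms by A-exponent (count of states per loop number):
Powers of d = -A^2 - A^-2: d^2 = A^4 + 2 + A^-4.
  A^4 * (d^2) = A^8 + 2*A^4 + 1
  A^2 * (4*d) = -4*A^4 - 4
  A^0 * (5 + d^2) = A^4 + 7 + A^-4
  A^-2 * (4*d) = -4 - 4*A^-4
  A^-4 * (d^2) = 1 + 2*A^-4 + A^-8
Summing the groups: <K> = A^8 - A^4 + 1 - A^-4 + A^-8
Normalise by the writhe: (-A^3)^(-w) = (-A^3)^(0) = 1, so f(A) = 1 * <K> = A^8 - A^4 + 1 - A^-4 + A^-8.
Substitute A = t^(-1/4), i.e. A^e → t^(-e/4): V(t) = t^2 - t + 1 - t^-1 + t^-2

Answer: t^2 - t + 1 - t^-1 + t^-2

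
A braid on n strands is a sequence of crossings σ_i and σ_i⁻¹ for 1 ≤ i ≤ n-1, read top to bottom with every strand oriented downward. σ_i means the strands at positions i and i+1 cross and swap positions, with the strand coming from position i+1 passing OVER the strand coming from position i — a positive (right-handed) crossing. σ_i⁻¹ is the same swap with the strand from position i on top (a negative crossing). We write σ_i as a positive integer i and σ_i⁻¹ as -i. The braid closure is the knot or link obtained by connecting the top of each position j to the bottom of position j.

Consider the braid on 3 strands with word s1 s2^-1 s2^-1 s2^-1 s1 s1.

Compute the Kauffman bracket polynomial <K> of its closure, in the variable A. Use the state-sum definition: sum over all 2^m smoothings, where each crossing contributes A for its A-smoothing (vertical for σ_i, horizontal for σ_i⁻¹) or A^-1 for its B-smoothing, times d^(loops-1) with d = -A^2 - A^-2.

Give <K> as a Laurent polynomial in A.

-A^12 + A^8 - A^4 + 3 - A^-4 + A^-8 - A^-12

Derivation:
Braid: s1 s2^-1 s2^-1 s2^-1 s1 s1 on 3 strands, 6 crossings.
Writhe w = (#positive) - (#negative) = 3 - 3 = 0.
Computing the Kauffman bracket via state sum. There are 2^6 = 64 states.
Smooth each crossing (0=||, 1=⌣⌢); contribution A^(Σ sign_k(1-2s_k)) * d^(L-1).
Tabulate the states by total A-exponent and number of loops L (A-exp: L × count):
  A^6: L=4 ×1
  A^4: L=3 ×6
  A^2: L=2 ×12, L=4 ×3
  A^0: L=1 ×9, L=3 ×10, L=5 ×1
  A^-2: L=2 ×12, L=4 ×3
  A^-4: L=3 ×6
  A^-6: L=4 ×1
Each group contributes A^e * Σ count * d^(L-1):
Powers of d = -A^2 - A^-2: d^2 = A^4 + 2 + A^-4; d^3 = -A^6 - 3*A^2 - 3*A^-2 - A^-6; d^4 = A^8 + 4*A^4 + 6 + 4*A^-4 + A^-8.
  A^6 * (d^3) = -A^12 - 3*A^8 - 3*A^4 - 1
  A^4 * (6*d^2) = 6*A^8 + 12*A^4 + 6
  A^2 * (12*d + 3*d^3) = -3*A^8 - 21*A^4 - 21 - 3*A^-4
  A^0 * (9 + 10*d^2 + d^4) = A^8 + 14*A^4 + 35 + 14*A^-4 + A^-8
  A^-2 * (12*d + 3*d^3) = -3*A^4 - 21 - 21*A^-4 - 3*A^-8
  A^-4 * (6*d^2) = 6 + 12*A^-4 + 6*A^-8
  A^-6 * (d^3) = -1 - 3*A^-4 - 3*A^-8 - A^-12
Summing the groups: <K> = -A^12 + A^8 - A^4 + 3 - A^-4 + A^-8 - A^-12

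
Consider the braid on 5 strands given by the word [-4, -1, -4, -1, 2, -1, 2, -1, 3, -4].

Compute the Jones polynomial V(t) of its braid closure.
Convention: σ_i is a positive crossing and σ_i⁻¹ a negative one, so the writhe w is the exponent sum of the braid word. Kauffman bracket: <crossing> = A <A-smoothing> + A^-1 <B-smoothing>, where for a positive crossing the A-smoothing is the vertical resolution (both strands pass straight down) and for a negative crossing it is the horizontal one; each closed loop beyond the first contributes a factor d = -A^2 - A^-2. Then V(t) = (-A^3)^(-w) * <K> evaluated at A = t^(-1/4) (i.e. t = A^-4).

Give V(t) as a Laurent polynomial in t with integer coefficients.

Braid: s4^-1 s1^-1 s4^-1 s1^-1 s2 s1^-1 s2 s1^-1 s3 s4^-1 on 5 strands, 10 crossings.
Writhe w = (#positive) - (#negative) = 3 - 7 = -4.
State-sum expansion of <K>. There are 2^10 = 1024 states.
Each crossing splits two ways (0=vertical, 1=horizontal). The state's weight is A^(#A-smoothings - #B-smoothings) * d^(loops - 1).
Tabulate the states by total A-exponent and number of loops L (A-exp: L × count):
  A^10: L=8 ×1
  A^8: L=7 ×10
  A^6: L=6 ×45
  A^4: L=5 ×118, L=7 ×2
  A^2: L=4 ×195, L=6 ×15
  A^0: L=3 ×203, L=5 ×49
  A^-2: L=2 ×123, L=4 ×85, L=6 ×2
  A^-4: L=1 ×33, L=3 ×78, L=5 ×9
  A^-6: L=2 ×29, L=4 ×16
  A^-8: L=3 ×9, L=5 ×1
  A^-10: L=4 ×1
Each group contributes A^e * Σ count * d^(L-1):
Powers of d = -A^2 - A^-2: d^2 = A^4 + 2 + A^-4; d^3 = -A^6 - 3*A^2 - 3*A^-2 - A^-6; d^4 = A^8 + 4*A^4 + 6 + 4*A^-4 + A^-8; d^5 = -A^10 - 5*A^6 - 10*A^2 - 10*A^-2 - 5*A^-6 - A^-10; d^6 = A^12 + 6*A^8 + 15*A^4 + 20 + 15*A^-4 + 6*A^-8 + A^-12; d^7 = -A^14 - 7*A^10 - 21*A^6 - 35*A^2 - 35*A^-2 - 21*A^-6 - 7*A^-10 - A^-14.
  A^10 * (d^7) = -A^24 - 7*A^20 - 21*A^16 - 35*A^12 - 35*A^8 - 21*A^4 - 7 - A^-4
  A^8 * (10*d^6) = 10*A^20 + 60*A^16 + 150*A^12 + 200*A^8 + 150*A^4 + 60 + 10*A^-4
  A^6 * (45*d^5) = -45*A^16 - 225*A^12 - 450*A^8 - 450*A^4 - 225 - 45*A^-4
  A^4 * (118*d^4 + 2*d^6) = 2*A^16 + 130*A^12 + 502*A^8 + 748*A^4 + 502 + 130*A^-4 + 2*A^-8
  A^2 * (195*d^3 + 15*d^5) = -15*A^12 - 270*A^8 - 735*A^4 - 735 - 270*A^-4 - 15*A^-8
  A^0 * (203*d^2 + 49*d^4) = 49*A^8 + 399*A^4 + 700 + 399*A^-4 + 49*A^-8
  A^-2 * (123*d + 85*d^3 + 2*d^5) = -2*A^8 - 95*A^4 - 398 - 398*A^-4 - 95*A^-8 - 2*A^-12
  A^-4 * (33 + 78*d^2 + 9*d^4) = 9*A^4 + 114 + 243*A^-4 + 114*A^-8 + 9*A^-12
  A^-6 * (29*d + 16*d^3) = -16 - 77*A^-4 - 77*A^-8 - 16*A^-12
  A^-8 * (9*d^2 + d^4) = 1 + 13*A^-4 + 24*A^-8 + 13*A^-12 + A^-16
  A^-10 * (d^3) = -A^-4 - 3*A^-8 - 3*A^-12 - A^-16
Summing the groups: <K> = -A^24 + 3*A^20 - 4*A^16 + 5*A^12 - 6*A^8 + 5*A^4 - 4 + 3*A^-4 - A^-8 + A^-12
Normalise by the writhe: (-A^3)^(-w) = (-A^3)^(4) = A^12, so f(A) = A^12 * <K> = -A^36 + 3*A^32 - 4*A^28 + 5*A^24 - 6*A^20 + 5*A^16 - 4*A^12 + 3*A^8 - A^4 + 1.
Substitute A = t^(-1/4), i.e. A^e → t^(-e/4): V(t) = 1 - t^-1 + 3*t^-2 - 4*t^-3 + 5*t^-4 - 6*t^-5 + 5*t^-6 - 4*t^-7 + 3*t^-8 - t^-9

Answer: 1 - t^-1 + 3*t^-2 - 4*t^-3 + 5*t^-4 - 6*t^-5 + 5*t^-6 - 4*t^-7 + 3*t^-8 - t^-9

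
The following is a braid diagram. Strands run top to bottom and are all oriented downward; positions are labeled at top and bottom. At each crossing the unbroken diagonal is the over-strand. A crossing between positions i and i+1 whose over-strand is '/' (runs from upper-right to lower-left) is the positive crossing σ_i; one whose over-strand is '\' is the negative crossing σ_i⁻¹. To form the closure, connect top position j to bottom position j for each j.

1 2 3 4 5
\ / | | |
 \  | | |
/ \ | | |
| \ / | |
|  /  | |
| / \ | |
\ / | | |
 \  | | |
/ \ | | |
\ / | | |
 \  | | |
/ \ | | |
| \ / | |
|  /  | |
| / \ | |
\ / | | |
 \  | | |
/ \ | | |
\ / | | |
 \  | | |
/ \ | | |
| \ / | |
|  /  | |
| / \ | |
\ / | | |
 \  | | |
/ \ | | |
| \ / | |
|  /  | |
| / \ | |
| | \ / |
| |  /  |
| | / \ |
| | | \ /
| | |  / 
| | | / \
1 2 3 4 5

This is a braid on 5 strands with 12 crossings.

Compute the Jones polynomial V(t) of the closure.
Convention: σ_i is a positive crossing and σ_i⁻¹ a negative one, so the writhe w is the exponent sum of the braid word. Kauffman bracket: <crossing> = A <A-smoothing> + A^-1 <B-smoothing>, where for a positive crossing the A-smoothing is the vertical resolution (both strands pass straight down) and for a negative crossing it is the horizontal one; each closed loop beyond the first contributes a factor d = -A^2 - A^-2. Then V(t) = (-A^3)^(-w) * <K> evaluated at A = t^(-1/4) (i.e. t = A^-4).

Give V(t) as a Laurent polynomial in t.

Reading the diagram top to bottom ('/'-over between positions i,i+1 = s_i, '\'-over = s_i^-1): braid word = s1^-1 s2 s1^-1 s1^-1 s2 s1^-1 s1^-1 s2 s1^-1 s2 s3 s4.
The presented braid s1^-1 s2 s1^-1 s1^-1 s2 s1^-1 s1^-1 s2 s1^-1 s2 s3 s4 on 5 strands reduces by inverse Markov moves (closure unchanged at each step):
  Destabilize: the word has the form β·s4 where s4 occurs only as the final letter (β ∈ B_4); drop it and the last strand → 4 strands.
  Destabilize: the word has the form β·s3 where s3 occurs only as the final letter (β ∈ B_3); drop it and the last strand → 3 strands.
Reduced to β = s1^-1 s2 s1^-1 s1^-1 s2 s1^-1 s1^-1 s2 s1^-1 s2 on 3 strands, 10 crossings.
Compute on β:
Braid: s1^-1 s2 s1^-1 s1^-1 s2 s1^-1 s1^-1 s2 s1^-1 s2 on 3 strands, 10 crossings.
Writhe w = (#positive) - (#negative) = 4 - 6 = -2.
Enumerate smoothing states for the bracket polynomial. There are 2^10 = 1024 states.
Each crossing splits two ways (0=vertical, 1=horizontal). The state's weight is A^(#A-smoothings - #B-smoothings) * d^(loops - 1).
Tabulate the states by total A-exponent and number of loops L (A-exp: L × count):
  A^10: L=7 ×1
  A^8: L=6 ×10
  A^6: L=5 ×45
  A^4: L=4 ×118, L=6 ×2
  A^2: L=3 ×193, L=5 ×17
  A^0: L=2 ×192, L=4 ×59, L=6 ×1
  A^-2: L=1 ×95, L=3 ×108, L=5 ×7
  A^-4: L=2 ×95, L=4 ×25
  A^-6: L=3 ×43, L=5 ×2
  A^-8: L=4 ×10
  A^-10: L=5 ×1
Each group contributes A^e * Σ count * d^(L-1):
Powers of d = -A^2 - A^-2: d^2 = A^4 + 2 + A^-4; d^3 = -A^6 - 3*A^2 - 3*A^-2 - A^-6; d^4 = A^8 + 4*A^4 + 6 + 4*A^-4 + A^-8; d^5 = -A^10 - 5*A^6 - 10*A^2 - 10*A^-2 - 5*A^-6 - A^-10; d^6 = A^12 + 6*A^8 + 15*A^4 + 20 + 15*A^-4 + 6*A^-8 + A^-12.
  A^10 * (d^6) = A^22 + 6*A^18 + 15*A^14 + 20*A^10 + 15*A^6 + 6*A^2 + A^-2
  A^8 * (10*d^5) = -10*A^18 - 50*A^14 - 100*A^10 - 100*A^6 - 50*A^2 - 10*A^-2
  A^6 * (45*d^4) = 45*A^14 + 180*A^10 + 270*A^6 + 180*A^2 + 45*A^-2
  A^4 * (118*d^3 + 2*d^5) = -2*A^14 - 128*A^10 - 374*A^6 - 374*A^2 - 128*A^-2 - 2*A^-6
  A^2 * (193*d^2 + 17*d^4) = 17*A^10 + 261*A^6 + 488*A^2 + 261*A^-2 + 17*A^-6
  A^0 * (192*d + 59*d^3 + d^5) = -A^10 - 64*A^6 - 379*A^2 - 379*A^-2 - 64*A^-6 - A^-10
  A^-2 * (95 + 108*d^2 + 7*d^4) = 7*A^6 + 136*A^2 + 353*A^-2 + 136*A^-6 + 7*A^-10
  A^-4 * (95*d + 25*d^3) = -25*A^2 - 170*A^-2 - 170*A^-6 - 25*A^-10
  A^-6 * (43*d^2 + 2*d^4) = 2*A^2 + 51*A^-2 + 98*A^-6 + 51*A^-10 + 2*A^-14
  A^-8 * (10*d^3) = -10*A^-2 - 30*A^-6 - 30*A^-10 - 10*A^-14
  A^-10 * (d^4) = A^-2 + 4*A^-6 + 6*A^-10 + 4*A^-14 + A^-18
Summing the groups: <K> = A^22 - 4*A^18 + 8*A^14 - 12*A^10 + 15*A^6 - 16*A^2 + 15*A^-2 - 11*A^-6 + 8*A^-10 - 4*A^-14 + A^-18
Normalise by the writhe: (-A^3)^(-w) = (-A^3)^(2) = A^6, so f(A) = A^6 * <K> = A^28 - 4*A^24 + 8*A^20 - 12*A^16 + 15*A^12 - 16*A^8 + 15*A^4 - 11 + 8*A^-4 - 4*A^-8 + A^-12.
Substitute A = t^(-1/4), i.e. A^e → t^(-e/4): V(t) = t^3 - 4*t^2 + 8*t - 11 + 15*t^-1 - 16*t^-2 + 15*t^-3 - 12*t^-4 + 8*t^-5 - 4*t^-6 + t^-7

Answer: t^3 - 4*t^2 + 8*t - 11 + 15*t^-1 - 16*t^-2 + 15*t^-3 - 12*t^-4 + 8*t^-5 - 4*t^-6 + t^-7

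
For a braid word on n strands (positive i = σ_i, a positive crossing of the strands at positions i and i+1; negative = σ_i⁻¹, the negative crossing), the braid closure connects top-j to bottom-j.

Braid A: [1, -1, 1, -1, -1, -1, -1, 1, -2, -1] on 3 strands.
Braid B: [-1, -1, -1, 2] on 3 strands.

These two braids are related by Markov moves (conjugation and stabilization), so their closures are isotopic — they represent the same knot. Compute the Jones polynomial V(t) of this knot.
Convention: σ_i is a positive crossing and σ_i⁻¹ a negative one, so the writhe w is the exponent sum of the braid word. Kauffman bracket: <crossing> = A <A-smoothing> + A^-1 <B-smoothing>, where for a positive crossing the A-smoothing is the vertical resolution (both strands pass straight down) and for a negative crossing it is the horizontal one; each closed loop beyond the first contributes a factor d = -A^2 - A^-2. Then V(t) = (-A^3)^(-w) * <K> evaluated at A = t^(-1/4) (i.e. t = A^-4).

Markov-equivalent braids have isotopic closures, hence identical knot invariants. Strip the Markov moves from each word to reach a common short braid β, then compute V(t) once on β.
Braid A: s1 s1^-1 s1 s1^-1 s1^-1 s1^-1 s1^-1 s1 s2^-1 s1^-1 on 3 strands reduces by inverse Markov moves (closure unchanged at each step):
  Deconjugate: the word is γ·β·γ⁻¹ with γ = s1 (prefix) and γ⁻¹ = s1^-1 (suffix); strip both.
  Destabilize: the word has the form β·s2^-1 where s2^-1 occurs only as the final letter (β ∈ B_2); drop it and the last strand → 2 strands.
  Deconjugate: the word is γ·β·γ⁻¹ with γ = s1^-1 s1 (prefix) and γ⁻¹ = s1^-1 s1 (suffix); strip both.
Reduced to β = s1^-1 s1^-1 s1^-1 on 2 strands, 3 crossings.
Braid B: s1^-1 s1^-1 s1^-1 s2 on 3 strands reduces by inverse Markov moves (closure unchanged at each step):
  Destabilize: the word has the form β·s2 where s2 occurs only as the final letter (β ∈ B_2); drop it and the last strand → 2 strands.
Reduced to β = s1^-1 s1^-1 s1^-1 on 2 strands, 3 crossings.
Both give the same β = s1^-1 s1^-1 s1^-1 on 2 strands, so one state sum suffices:
Braid: s1^-1 s1^-1 s1^-1 on 2 strands, 3 crossings.
Writhe w = (#positive) - (#negative) = 0 - 3 = -3.
Enumerate smoothing states for the bracket polynomial. There are 2^3 = 8 states.
Smooth each crossing (0=||, 1=⌣⌢); contribution A^(Σ sign_k(1-2s_k)) * d^(L-1).
  state 000: A-exp=-3, loops=2, term = A^-3 * d^1
  state 001: A-exp=-1, loops=1, term = A^-1 * d^0
  state 010: A-exp=-1, loops=1, term = A^-1 * d^0
  state 011: A-exp=+1, loops=2, term = A^1 * d^1
  state 100: A-exp=-1, loops=1, term = A^-1 * d^0
  state 101: A-exp=+1, loops=2, term = A^1 * d^1
  state 110: A-exp=+1, loops=2, term = A^1 * d^1
  state 111: A-exp=+3, loops=3, term = A^3 * d^2
Collect the terms by A-exponent (count of states per loop number):
Powers of d = -A^2 - A^-2: d^2 = A^4 + 2 + A^-4.
  A^3 * (d^2) = A^7 + 2*A^3 + A^-1
  A^1 * (3*d) = -3*A^3 - 3*A^-1
  A^-1 * (3) = 3*A^-1
  A^-3 * (d) = -A^-1 - A^-5
Summing the groups: <K> = A^7 - A^3 - A^-5
Normalise by the writhe: (-A^3)^(-w) = (-A^3)^(3) = -A^9, so f(A) = -A^9 * <K> = -A^16 + A^12 + A^4.
Substitute A = t^(-1/4), i.e. A^e → t^(-e/4): V(t) = t^-1 + t^-3 - t^-4

Answer: t^-1 + t^-3 - t^-4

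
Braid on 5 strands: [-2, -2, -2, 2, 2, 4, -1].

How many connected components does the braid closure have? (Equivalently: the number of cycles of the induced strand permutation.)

2

Derivation:
Track the strand permutation on 5 strands, starting from identity.
  step 1: s2^-1 swaps positions 2,3 -> [1 3 2 4 5]
  step 2: s2^-1 swaps positions 2,3 -> [1 2 3 4 5]
  step 3: s2^-1 swaps positions 2,3 -> [1 3 2 4 5]
  step 4: s2 swaps positions 2,3 -> [1 2 3 4 5]
  step 5: s2 swaps positions 2,3 -> [1 3 2 4 5]
  step 6: s4 swaps positions 4,5 -> [1 3 2 5 4]
  step 7: s1^-1 swaps positions 1,2 -> [3 1 2 5 4]
Final permutation (position -> original strand): [3 1 2 5 4]
Closure components = cycle count of this permutation = 2.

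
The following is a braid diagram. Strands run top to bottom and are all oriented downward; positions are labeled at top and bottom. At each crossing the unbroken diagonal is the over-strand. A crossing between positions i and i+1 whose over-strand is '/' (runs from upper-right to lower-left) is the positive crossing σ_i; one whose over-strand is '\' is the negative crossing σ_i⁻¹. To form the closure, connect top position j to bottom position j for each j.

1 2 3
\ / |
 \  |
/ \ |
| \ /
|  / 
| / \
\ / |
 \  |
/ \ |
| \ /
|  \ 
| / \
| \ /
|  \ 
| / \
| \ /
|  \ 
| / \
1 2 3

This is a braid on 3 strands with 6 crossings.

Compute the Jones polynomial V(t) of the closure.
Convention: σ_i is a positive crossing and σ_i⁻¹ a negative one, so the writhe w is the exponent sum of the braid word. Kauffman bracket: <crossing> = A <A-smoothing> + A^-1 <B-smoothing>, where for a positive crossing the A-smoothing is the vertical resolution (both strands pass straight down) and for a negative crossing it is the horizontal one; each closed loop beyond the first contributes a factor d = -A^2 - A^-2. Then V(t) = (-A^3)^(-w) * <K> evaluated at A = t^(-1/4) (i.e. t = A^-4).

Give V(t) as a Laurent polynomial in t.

Reading the diagram top to bottom ('/'-over between positions i,i+1 = s_i, '\'-over = s_i^-1): braid word = s1^-1 s2 s1^-1 s2^-1 s2^-1 s2^-1.
Braid: s1^-1 s2 s1^-1 s2^-1 s2^-1 s2^-1 on 3 strands, 6 crossings.
Writhe w = (#positive) - (#negative) = 1 - 5 = -4.
Computing the Kauffman bracket via state sum. There are 2^6 = 64 states.
Each crossing splits two ways (0=vertical, 1=horizontal). The state's weight is A^(#A-smoothings - #B-smoothings) * d^(loops - 1).
Tabulate the states by total A-exponent and number of loops L (A-exp: L × count):
  A^6: L=4 ×1
  A^4: L=3 ×6
  A^2: L=2 ×12, L=4 ×3
  A^0: L=1 ×9, L=3 ×10, L=5 ×1
  A^-2: L=2 ×12, L=4 ×3
  A^-4: L=1 ×2, L=3 ×4
  A^-6: L=2 ×1
Each group contributes A^e * Σ count * d^(L-1):
Powers of d = -A^2 - A^-2: d^2 = A^4 + 2 + A^-4; d^3 = -A^6 - 3*A^2 - 3*A^-2 - A^-6; d^4 = A^8 + 4*A^4 + 6 + 4*A^-4 + A^-8.
  A^6 * (d^3) = -A^12 - 3*A^8 - 3*A^4 - 1
  A^4 * (6*d^2) = 6*A^8 + 12*A^4 + 6
  A^2 * (12*d + 3*d^3) = -3*A^8 - 21*A^4 - 21 - 3*A^-4
  A^0 * (9 + 10*d^2 + d^4) = A^8 + 14*A^4 + 35 + 14*A^-4 + A^-8
  A^-2 * (12*d + 3*d^3) = -3*A^4 - 21 - 21*A^-4 - 3*A^-8
  A^-4 * (2 + 4*d^2) = 4 + 10*A^-4 + 4*A^-8
  A^-6 * (d) = -A^-4 - A^-8
Summing the groups: <K> = -A^12 + A^8 - A^4 + 2 - A^-4 + A^-8
Normalise by the writhe: (-A^3)^(-w) = (-A^3)^(4) = A^12, so f(A) = A^12 * <K> = -A^24 + A^20 - A^16 + 2*A^12 - A^8 + A^4.
Substitute A = t^(-1/4), i.e. A^e → t^(-e/4): V(t) = t^-1 - t^-2 + 2*t^-3 - t^-4 + t^-5 - t^-6

Answer: t^-1 - t^-2 + 2*t^-3 - t^-4 + t^-5 - t^-6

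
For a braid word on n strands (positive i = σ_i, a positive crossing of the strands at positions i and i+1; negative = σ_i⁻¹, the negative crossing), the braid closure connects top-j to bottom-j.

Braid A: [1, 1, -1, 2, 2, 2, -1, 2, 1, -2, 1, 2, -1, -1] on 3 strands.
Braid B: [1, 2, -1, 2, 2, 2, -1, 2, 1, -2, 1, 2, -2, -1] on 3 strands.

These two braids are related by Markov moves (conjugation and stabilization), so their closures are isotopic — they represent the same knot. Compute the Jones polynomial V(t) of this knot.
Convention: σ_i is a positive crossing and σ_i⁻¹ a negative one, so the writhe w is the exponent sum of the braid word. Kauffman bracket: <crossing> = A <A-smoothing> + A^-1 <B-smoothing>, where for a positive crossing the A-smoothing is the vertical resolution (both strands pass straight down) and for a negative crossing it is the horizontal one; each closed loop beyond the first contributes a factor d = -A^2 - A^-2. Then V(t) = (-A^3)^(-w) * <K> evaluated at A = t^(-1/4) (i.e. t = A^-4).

Markov-equivalent braids have isotopic closures, hence identical knot invariants. Strip the Markov moves from each word to reach a common short braid β, then compute V(t) once on β.
Braid A: s1 s1 s1^-1 s2 s2 s2 s1^-1 s2 s1 s2^-1 s1 s2 s1^-1 s1^-1 on 3 strands reduces by inverse Markov moves (closure unchanged at each step):
  Deconjugate: the word is γ·β·γ⁻¹ with γ = s1 (prefix) and γ⁻¹ = s1^-1 (suffix); strip both.
  Deconjugate: the word is γ·β·γ⁻¹ with γ = s1 (prefix) and γ⁻¹ = s1^-1 (suffix); strip both.
Reduced to β = s1^-1 s2 s2 s2 s1^-1 s2 s1 s2^-1 s1 s2 on 3 strands, 10 crossings.
Braid B: s1 s2 s1^-1 s2 s2 s2 s1^-1 s2 s1 s2^-1 s1 s2 s2^-1 s1^-1 on 3 strands reduces by inverse Markov moves (closure unchanged at each step):
  Deconjugate: the word is γ·β·γ⁻¹ with γ = s1 s2 (prefix) and γ⁻¹ = s2^-1 s1^-1 (suffix); strip both.
Reduced to β = s1^-1 s2 s2 s2 s1^-1 s2 s1 s2^-1 s1 s2 on 3 strands, 10 crossings.
Both give the same β = s1^-1 s2 s2 s2 s1^-1 s2 s1 s2^-1 s1 s2 on 3 strands, so one state sum suffices:
Braid: s1^-1 s2 s2 s2 s1^-1 s2 s1 s2^-1 s1 s2 on 3 strands, 10 crossings.
Writhe w = (#positive) - (#negative) = 7 - 3 = 4.
Enumerate smoothing states for the bracket polynomial. There are 2^10 = 1024 states.
Smooth each crossing (0=||, 1=⌣⌢); contribution A^(Σ sign_k(1-2s_k)) * d^(L-1).
Tabulate the states by total A-exponent and number of loops L (A-exp: L × count):
  A^10: L=2 ×1
  A^8: L=1 ×5, L=3 ×5
  A^6: L=2 ×39, L=4 ×6
  A^4: L=1 ×34, L=3 ×85, L=5 ×1
  A^2: L=2 ×138, L=4 ×72
  A^0: L=1 ×48, L=3 ×167, L=5 ×37
  A^-2: L=2 ×91, L=4 ×109, L=6 ×10
  A^-4: L=3 ×82, L=5 ×37, L=7 ×1
  A^-6: L=4 ×40, L=6 ×5
  A^-8: L=5 ×10
  A^-10: L=6 ×1
Each group contributes A^e * Σ count * d^(L-1):
Powers of d = -A^2 - A^-2: d^2 = A^4 + 2 + A^-4; d^3 = -A^6 - 3*A^2 - 3*A^-2 - A^-6; d^4 = A^8 + 4*A^4 + 6 + 4*A^-4 + A^-8; d^5 = -A^10 - 5*A^6 - 10*A^2 - 10*A^-2 - 5*A^-6 - A^-10; d^6 = A^12 + 6*A^8 + 15*A^4 + 20 + 15*A^-4 + 6*A^-8 + A^-12.
  A^10 * (d) = -A^12 - A^8
  A^8 * (5 + 5*d^2) = 5*A^12 + 15*A^8 + 5*A^4
  A^6 * (39*d + 6*d^3) = -6*A^12 - 57*A^8 - 57*A^4 - 6
  A^4 * (34 + 85*d^2 + d^4) = A^12 + 89*A^8 + 210*A^4 + 89 + A^-4
  A^2 * (138*d + 72*d^3) = -72*A^8 - 354*A^4 - 354 - 72*A^-4
  A^0 * (48 + 167*d^2 + 37*d^4) = 37*A^8 + 315*A^4 + 604 + 315*A^-4 + 37*A^-8
  A^-2 * (91*d + 109*d^3 + 10*d^5) = -10*A^8 - 159*A^4 - 518 - 518*A^-4 - 159*A^-8 - 10*A^-12
  A^-4 * (82*d^2 + 37*d^4 + d^6) = A^8 + 43*A^4 + 245 + 406*A^-4 + 245*A^-8 + 43*A^-12 + A^-16
  A^-6 * (40*d^3 + 5*d^5) = -5*A^4 - 65 - 170*A^-4 - 170*A^-8 - 65*A^-12 - 5*A^-16
  A^-8 * (10*d^4) = 10 + 40*A^-4 + 60*A^-8 + 40*A^-12 + 10*A^-16
  A^-10 * (d^5) = -1 - 5*A^-4 - 10*A^-8 - 10*A^-12 - 5*A^-16 - A^-20
Summing the groups: <K> = -A^12 + 2*A^8 - 2*A^4 + 4 - 3*A^-4 + 3*A^-8 - 2*A^-12 + A^-16 - A^-20
Normalise by the writhe: (-A^3)^(-w) = (-A^3)^(-4) = A^-12, so f(A) = A^-12 * <K> = -1 + 2*A^-4 - 2*A^-8 + 4*A^-12 - 3*A^-16 + 3*A^-20 - 2*A^-24 + A^-28 - A^-32.
Substitute A = t^(-1/4), i.e. A^e → t^(-e/4): V(t) = -t^8 + t^7 - 2*t^6 + 3*t^5 - 3*t^4 + 4*t^3 - 2*t^2 + 2*t - 1

Answer: -t^8 + t^7 - 2*t^6 + 3*t^5 - 3*t^4 + 4*t^3 - 2*t^2 + 2*t - 1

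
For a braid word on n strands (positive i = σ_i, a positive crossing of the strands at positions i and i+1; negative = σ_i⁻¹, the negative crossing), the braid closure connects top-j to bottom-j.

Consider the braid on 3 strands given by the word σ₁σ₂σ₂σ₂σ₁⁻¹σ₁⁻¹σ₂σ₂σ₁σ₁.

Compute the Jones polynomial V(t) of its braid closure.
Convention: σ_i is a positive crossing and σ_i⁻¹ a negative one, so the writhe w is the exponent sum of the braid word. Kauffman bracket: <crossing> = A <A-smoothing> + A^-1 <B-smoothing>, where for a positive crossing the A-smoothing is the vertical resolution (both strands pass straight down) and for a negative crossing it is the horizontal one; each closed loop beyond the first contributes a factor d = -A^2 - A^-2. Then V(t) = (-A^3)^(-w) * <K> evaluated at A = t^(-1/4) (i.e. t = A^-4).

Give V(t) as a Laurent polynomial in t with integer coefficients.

t^10 - 3*t^9 + 5*t^8 - 7*t^7 + 7*t^6 - 7*t^5 + 6*t^4 - 3*t^3 + 2*t^2

Derivation:
Braid: s1 s2 s2 s2 s1^-1 s1^-1 s2 s2 s1 s1 on 3 strands, 10 crossings.
Writhe w = (#positive) - (#negative) = 8 - 2 = 6.
Computing the Kauffman bracket via state sum. There are 2^10 = 1024 states.
Each crossing splits two ways (0=vertical, 1=horizontal). The state's weight is A^(#A-smoothings - #B-smoothings) * d^(loops - 1).
Tabulate the states by total A-exponent and number of loops L (A-exp: L × count):
  A^10: L=3 ×1
  A^8: L=2 ×7, L=4 ×3
  A^6: L=1 ×10, L=3 ×32, L=5 ×3
  A^4: L=2 ×76, L=4 ×43, L=6 ×1
  A^2: L=1 ×51, L=3 ×132, L=5 ×27
  A^0: L=2 ×135, L=4 ×109, L=6 ×8
  A^-2: L=3 ×161, L=5 ×48, L=7 ×1
  A^-4: L=4 ×109, L=6 ×11
  A^-6: L=5 ×44, L=7 ×1
  A^-8: L=6 ×10
  A^-10: L=7 ×1
Each group contributes A^e * Σ count * d^(L-1):
Powers of d = -A^2 - A^-2: d^2 = A^4 + 2 + A^-4; d^3 = -A^6 - 3*A^2 - 3*A^-2 - A^-6; d^4 = A^8 + 4*A^4 + 6 + 4*A^-4 + A^-8; d^5 = -A^10 - 5*A^6 - 10*A^2 - 10*A^-2 - 5*A^-6 - A^-10; d^6 = A^12 + 6*A^8 + 15*A^4 + 20 + 15*A^-4 + 6*A^-8 + A^-12.
  A^10 * (d^2) = A^14 + 2*A^10 + A^6
  A^8 * (7*d + 3*d^3) = -3*A^14 - 16*A^10 - 16*A^6 - 3*A^2
  A^6 * (10 + 32*d^2 + 3*d^4) = 3*A^14 + 44*A^10 + 92*A^6 + 44*A^2 + 3*A^-2
  A^4 * (76*d + 43*d^3 + d^5) = -A^14 - 48*A^10 - 215*A^6 - 215*A^2 - 48*A^-2 - A^-6
  A^2 * (51 + 132*d^2 + 27*d^4) = 27*A^10 + 240*A^6 + 477*A^2 + 240*A^-2 + 27*A^-6
  A^0 * (135*d + 109*d^3 + 8*d^5) = -8*A^10 - 149*A^6 - 542*A^2 - 542*A^-2 - 149*A^-6 - 8*A^-10
  A^-2 * (161*d^2 + 48*d^4 + d^6) = A^10 + 54*A^6 + 368*A^2 + 630*A^-2 + 368*A^-6 + 54*A^-10 + A^-14
  A^-4 * (109*d^3 + 11*d^5) = -11*A^6 - 164*A^2 - 437*A^-2 - 437*A^-6 - 164*A^-10 - 11*A^-14
  A^-6 * (44*d^4 + d^6) = A^6 + 50*A^2 + 191*A^-2 + 284*A^-6 + 191*A^-10 + 50*A^-14 + A^-18
  A^-8 * (10*d^5) = -10*A^2 - 50*A^-2 - 100*A^-6 - 100*A^-10 - 50*A^-14 - 10*A^-18
  A^-10 * (d^6) = A^2 + 6*A^-2 + 15*A^-6 + 20*A^-10 + 15*A^-14 + 6*A^-18 + A^-22
Summing the groups: <K> = 2*A^10 - 3*A^6 + 6*A^2 - 7*A^-2 + 7*A^-6 - 7*A^-10 + 5*A^-14 - 3*A^-18 + A^-22
Normalise by the writhe: (-A^3)^(-w) = (-A^3)^(-6) = A^-18, so f(A) = A^-18 * <K> = 2*A^-8 - 3*A^-12 + 6*A^-16 - 7*A^-20 + 7*A^-24 - 7*A^-28 + 5*A^-32 - 3*A^-36 + A^-40.
Substitute A = t^(-1/4), i.e. A^e → t^(-e/4): V(t) = t^10 - 3*t^9 + 5*t^8 - 7*t^7 + 7*t^6 - 7*t^5 + 6*t^4 - 3*t^3 + 2*t^2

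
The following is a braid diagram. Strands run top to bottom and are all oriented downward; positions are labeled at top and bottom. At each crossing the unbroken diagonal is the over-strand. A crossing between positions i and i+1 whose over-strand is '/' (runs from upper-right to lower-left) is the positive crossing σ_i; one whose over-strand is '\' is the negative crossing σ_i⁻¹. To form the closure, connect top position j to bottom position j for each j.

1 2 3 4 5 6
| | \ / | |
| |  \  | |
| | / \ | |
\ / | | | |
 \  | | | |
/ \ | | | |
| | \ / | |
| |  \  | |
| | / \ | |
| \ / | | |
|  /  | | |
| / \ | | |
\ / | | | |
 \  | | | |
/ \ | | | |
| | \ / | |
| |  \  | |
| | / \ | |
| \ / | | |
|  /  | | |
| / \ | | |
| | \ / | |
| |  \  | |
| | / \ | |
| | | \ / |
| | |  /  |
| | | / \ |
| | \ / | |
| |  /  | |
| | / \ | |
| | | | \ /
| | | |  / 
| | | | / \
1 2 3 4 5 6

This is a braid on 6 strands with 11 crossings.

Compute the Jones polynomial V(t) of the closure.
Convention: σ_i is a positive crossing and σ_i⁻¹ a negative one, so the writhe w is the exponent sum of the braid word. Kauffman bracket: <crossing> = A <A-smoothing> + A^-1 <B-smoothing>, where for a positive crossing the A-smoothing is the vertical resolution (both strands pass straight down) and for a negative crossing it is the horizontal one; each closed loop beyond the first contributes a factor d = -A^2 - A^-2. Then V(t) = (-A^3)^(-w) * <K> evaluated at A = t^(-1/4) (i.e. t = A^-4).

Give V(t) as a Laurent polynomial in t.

Reading the diagram top to bottom ('/'-over between positions i,i+1 = s_i, '\'-over = s_i^-1): braid word = s3^-1 s1^-1 s3^-1 s2 s1^-1 s3^-1 s2 s3^-1 s4 s3 s5.
The presented braid s3^-1 s1^-1 s3^-1 s2 s1^-1 s3^-1 s2 s3^-1 s4 s3 s5 on 6 strands reduces by inverse Markov moves (closure unchanged at each step):
  Destabilize: the word has the form β·s5 where s5 occurs only as the final letter (β ∈ B_5); drop it and the last strand → 5 strands.
  Deconjugate: the word is γ·β·γ⁻¹ with γ = s3^-1 (prefix) and γ⁻¹ = s3 (suffix); strip both.
  Destabilize: the word has the form β·s4 where s4 occurs only as the final letter (β ∈ B_4); drop it and the last strand → 4 strands.
Reduced to β = s1^-1 s3^-1 s2 s1^-1 s3^-1 s2 s3^-1 on 4 strands, 7 crossings.
Compute on β:
Braid: s1^-1 s3^-1 s2 s1^-1 s3^-1 s2 s3^-1 on 4 strands, 7 crossings.
Writhe w = (#positive) - (#negative) = 2 - 5 = -3.
Enumerate smoothing states for the bracket polynomial. There are 2^7 = 128 states.
Smooth each crossing (0=||, 1=⌣⌢); contribution A^(Σ sign_k(1-2s_k)) * d^(L-1).
Tabulate the states by total A-exponent and number of loops L (A-exp: L × count):
  A^7: L=5 ×1
  A^5: L=4 ×7
  A^3: L=3 ×20, L=5 ×1
  A^1: L=2 ×29, L=4 ×6
  A^-1: L=1 ×19, L=3 ×16
  A^-3: L=2 ×19, L=4 ×2
  A^-5: L=3 ×7
  A^-7: L=4 ×1
Each group contributes A^e * Σ count * d^(L-1):
Powers of d = -A^2 - A^-2: d^2 = A^4 + 2 + A^-4; d^3 = -A^6 - 3*A^2 - 3*A^-2 - A^-6; d^4 = A^8 + 4*A^4 + 6 + 4*A^-4 + A^-8.
  A^7 * (d^4) = A^15 + 4*A^11 + 6*A^7 + 4*A^3 + A^-1
  A^5 * (7*d^3) = -7*A^11 - 21*A^7 - 21*A^3 - 7*A^-1
  A^3 * (20*d^2 + d^4) = A^11 + 24*A^7 + 46*A^3 + 24*A^-1 + A^-5
  A^1 * (29*d + 6*d^3) = -6*A^7 - 47*A^3 - 47*A^-1 - 6*A^-5
  A^-1 * (19 + 16*d^2) = 16*A^3 + 51*A^-1 + 16*A^-5
  A^-3 * (19*d + 2*d^3) = -2*A^3 - 25*A^-1 - 25*A^-5 - 2*A^-9
  A^-5 * (7*d^2) = 7*A^-1 + 14*A^-5 + 7*A^-9
  A^-7 * (d^3) = -A^-1 - 3*A^-5 - 3*A^-9 - A^-13
Summing the groups: <K> = A^15 - 2*A^11 + 3*A^7 - 4*A^3 + 3*A^-1 - 3*A^-5 + 2*A^-9 - A^-13
Normalise by the writhe: (-A^3)^(-w) = (-A^3)^(3) = -A^9, so f(A) = -A^9 * <K> = -A^24 + 2*A^20 - 3*A^16 + 4*A^12 - 3*A^8 + 3*A^4 - 2 + A^-4.
Substitute A = t^(-1/4), i.e. A^e → t^(-e/4): V(t) = t - 2 + 3*t^-1 - 3*t^-2 + 4*t^-3 - 3*t^-4 + 2*t^-5 - t^-6

Answer: t - 2 + 3*t^-1 - 3*t^-2 + 4*t^-3 - 3*t^-4 + 2*t^-5 - t^-6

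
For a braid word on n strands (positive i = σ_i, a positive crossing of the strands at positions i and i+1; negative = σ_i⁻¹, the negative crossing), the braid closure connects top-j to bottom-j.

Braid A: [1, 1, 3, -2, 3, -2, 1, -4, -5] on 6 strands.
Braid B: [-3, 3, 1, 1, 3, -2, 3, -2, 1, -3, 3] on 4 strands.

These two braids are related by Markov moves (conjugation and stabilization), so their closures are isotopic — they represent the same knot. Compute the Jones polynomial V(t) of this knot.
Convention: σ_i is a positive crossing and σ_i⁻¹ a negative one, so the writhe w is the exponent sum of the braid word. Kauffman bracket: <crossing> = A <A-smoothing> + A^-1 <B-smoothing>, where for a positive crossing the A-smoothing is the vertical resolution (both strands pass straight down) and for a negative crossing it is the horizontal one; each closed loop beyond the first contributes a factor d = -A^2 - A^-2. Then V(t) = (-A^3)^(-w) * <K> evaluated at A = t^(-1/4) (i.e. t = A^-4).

Markov-equivalent braids have isotopic closures, hence identical knot invariants. Strip the Markov moves from each word to reach a common short braid β, then compute V(t) once on β.
Braid A: s1 s1 s3 s2^-1 s3 s2^-1 s1 s4^-1 s5^-1 on 6 strands reduces by inverse Markov moves (closure unchanged at each step):
  Destabilize: the word has the form β·s5^-1 where s5^-1 occurs only as the final letter (β ∈ B_5); drop it and the last strand → 5 strands.
  Destabilize: the word has the form β·s4^-1 where s4^-1 occurs only as the final letter (β ∈ B_4); drop it and the last strand → 4 strands.
Reduced to β = s1 s1 s3 s2^-1 s3 s2^-1 s1 on 4 strands, 7 crossings.
Braid B: s3^-1 s3 s1 s1 s3 s2^-1 s3 s2^-1 s1 s3^-1 s3 on 4 strands reduces by inverse Markov moves (closure unchanged at each step):
  Deconjugate: the word is γ·β·γ⁻¹ with γ = s3^-1 s3 (prefix) and γ⁻¹ = s3^-1 s3 (suffix); strip both.
Reduced to β = s1 s1 s3 s2^-1 s3 s2^-1 s1 on 4 strands, 7 crossings.
Both give the same β = s1 s1 s3 s2^-1 s3 s2^-1 s1 on 4 strands, so one state sum suffices:
Braid: s1 s1 s3 s2^-1 s3 s2^-1 s1 on 4 strands, 7 crossings.
Writhe w = (#positive) - (#negative) = 5 - 2 = 3.
State-sum expansion of <K>. There are 2^7 = 128 states.
For each crossing: s=0 is the vertical smoothing, s=1 horizontal. Crossing k contributes A^(sign_k * (1 - 2*s_k)); loop factor d = -A^2 - A^-2.
Tabulate the states by total A-exponent and number of loops L (A-exp: L × count):
  A^7: L=4 ×1
  A^5: L=3 ×7
  A^3: L=2 ×17, L=4 ×4
  A^1: L=1 ×15, L=3 ×19, L=5 ×1
  A^-1: L=2 ×27, L=4 ×8
  A^-3: L=3 ×20, L=5 ×1
  A^-5: L=4 ×7
  A^-7: L=5 ×1
Each group contributes A^e * Σ count * d^(L-1):
Powers of d = -A^2 - A^-2: d^2 = A^4 + 2 + A^-4; d^3 = -A^6 - 3*A^2 - 3*A^-2 - A^-6; d^4 = A^8 + 4*A^4 + 6 + 4*A^-4 + A^-8.
  A^7 * (d^3) = -A^13 - 3*A^9 - 3*A^5 - A
  A^5 * (7*d^2) = 7*A^9 + 14*A^5 + 7*A
  A^3 * (17*d + 4*d^3) = -4*A^9 - 29*A^5 - 29*A - 4*A^-3
  A^1 * (15 + 19*d^2 + d^4) = A^9 + 23*A^5 + 59*A + 23*A^-3 + A^-7
  A^-1 * (27*d + 8*d^3) = -8*A^5 - 51*A - 51*A^-3 - 8*A^-7
  A^-3 * (20*d^2 + d^4) = A^5 + 24*A + 46*A^-3 + 24*A^-7 + A^-11
  A^-5 * (7*d^3) = -7*A - 21*A^-3 - 21*A^-7 - 7*A^-11
  A^-7 * (d^4) = A + 4*A^-3 + 6*A^-7 + 4*A^-11 + A^-15
Summing the groups: <K> = -A^13 + A^9 - 2*A^5 + 3*A - 3*A^-3 + 2*A^-7 - 2*A^-11 + A^-15
Normalise by the writhe: (-A^3)^(-w) = (-A^3)^(-3) = -A^-9, so f(A) = -A^-9 * <K> = A^4 - 1 + 2*A^-4 - 3*A^-8 + 3*A^-12 - 2*A^-16 + 2*A^-20 - A^-24.
Substitute A = t^(-1/4), i.e. A^e → t^(-e/4): V(t) = -t^6 + 2*t^5 - 2*t^4 + 3*t^3 - 3*t^2 + 2*t - 1 + t^-1

Answer: -t^6 + 2*t^5 - 2*t^4 + 3*t^3 - 3*t^2 + 2*t - 1 + t^-1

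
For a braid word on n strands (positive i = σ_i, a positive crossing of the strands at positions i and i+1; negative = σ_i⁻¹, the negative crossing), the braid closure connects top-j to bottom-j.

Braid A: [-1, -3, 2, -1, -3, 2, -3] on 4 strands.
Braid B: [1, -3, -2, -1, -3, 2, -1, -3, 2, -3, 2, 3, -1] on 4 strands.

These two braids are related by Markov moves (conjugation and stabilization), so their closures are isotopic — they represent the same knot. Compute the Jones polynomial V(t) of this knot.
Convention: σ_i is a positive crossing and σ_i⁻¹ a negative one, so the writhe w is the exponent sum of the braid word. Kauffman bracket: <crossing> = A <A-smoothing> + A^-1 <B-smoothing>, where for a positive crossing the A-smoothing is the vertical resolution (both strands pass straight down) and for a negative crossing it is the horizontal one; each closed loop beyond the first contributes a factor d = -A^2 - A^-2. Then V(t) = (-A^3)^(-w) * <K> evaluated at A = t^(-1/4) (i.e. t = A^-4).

t - 2 + 3*t^-1 - 3*t^-2 + 4*t^-3 - 3*t^-4 + 2*t^-5 - t^-6

Derivation:
Markov-equivalent braids have isotopic closures, hence identical knot invariants. Strip the Markov moves from each word to reach a common short braid β, then compute V(t) once on β.
Braid A: s1^-1 s3^-1 s2 s1^-1 s3^-1 s2 s3^-1 on 4 strands has no conjugating prefix/suffix or stabilization to strip; take β = s1^-1 s3^-1 s2 s1^-1 s3^-1 s2 s3^-1.
Braid B: s1 s3^-1 s2^-1 s1^-1 s3^-1 s2 s1^-1 s3^-1 s2 s3^-1 s2 s3 s1^-1 on 4 strands reduces by inverse Markov moves (closure unchanged at each step):
  Deconjugate: the word is γ·β·γ⁻¹ with γ = s1 s3^-1 (prefix) and γ⁻¹ = s3 s1^-1 (suffix); strip both.
  Deconjugate: the word is γ·β·γ⁻¹ with γ = s2^-1 (prefix) and γ⁻¹ = s2 (suffix); strip both.
Reduced to β = s1^-1 s3^-1 s2 s1^-1 s3^-1 s2 s3^-1 on 4 strands, 7 crossings.
Both give the same β = s1^-1 s3^-1 s2 s1^-1 s3^-1 s2 s3^-1 on 4 strands, so one state sum suffices:
Braid: s1^-1 s3^-1 s2 s1^-1 s3^-1 s2 s3^-1 on 4 strands, 7 crossings.
Writhe w = (#positive) - (#negative) = 2 - 5 = -3.
State-sum expansion of <K>. There are 2^7 = 128 states.
For each crossing: s=0 is the vertical smoothing, s=1 horizontal. Crossing k contributes A^(sign_k * (1 - 2*s_k)); loop factor d = -A^2 - A^-2.
Tabulate the states by total A-exponent and number of loops L (A-exp: L × count):
  A^7: L=5 ×1
  A^5: L=4 ×7
  A^3: L=3 ×20, L=5 ×1
  A^1: L=2 ×29, L=4 ×6
  A^-1: L=1 ×19, L=3 ×16
  A^-3: L=2 ×19, L=4 ×2
  A^-5: L=3 ×7
  A^-7: L=4 ×1
Each group contributes A^e * Σ count * d^(L-1):
Powers of d = -A^2 - A^-2: d^2 = A^4 + 2 + A^-4; d^3 = -A^6 - 3*A^2 - 3*A^-2 - A^-6; d^4 = A^8 + 4*A^4 + 6 + 4*A^-4 + A^-8.
  A^7 * (d^4) = A^15 + 4*A^11 + 6*A^7 + 4*A^3 + A^-1
  A^5 * (7*d^3) = -7*A^11 - 21*A^7 - 21*A^3 - 7*A^-1
  A^3 * (20*d^2 + d^4) = A^11 + 24*A^7 + 46*A^3 + 24*A^-1 + A^-5
  A^1 * (29*d + 6*d^3) = -6*A^7 - 47*A^3 - 47*A^-1 - 6*A^-5
  A^-1 * (19 + 16*d^2) = 16*A^3 + 51*A^-1 + 16*A^-5
  A^-3 * (19*d + 2*d^3) = -2*A^3 - 25*A^-1 - 25*A^-5 - 2*A^-9
  A^-5 * (7*d^2) = 7*A^-1 + 14*A^-5 + 7*A^-9
  A^-7 * (d^3) = -A^-1 - 3*A^-5 - 3*A^-9 - A^-13
Summing the groups: <K> = A^15 - 2*A^11 + 3*A^7 - 4*A^3 + 3*A^-1 - 3*A^-5 + 2*A^-9 - A^-13
Normalise by the writhe: (-A^3)^(-w) = (-A^3)^(3) = -A^9, so f(A) = -A^9 * <K> = -A^24 + 2*A^20 - 3*A^16 + 4*A^12 - 3*A^8 + 3*A^4 - 2 + A^-4.
Substitute A = t^(-1/4), i.e. A^e → t^(-e/4): V(t) = t - 2 + 3*t^-1 - 3*t^-2 + 4*t^-3 - 3*t^-4 + 2*t^-5 - t^-6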